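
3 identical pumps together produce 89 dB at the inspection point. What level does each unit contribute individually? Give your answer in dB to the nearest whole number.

84 dB

Dividing the total intensity by 3 lowers the level by 10·log₁₀ 3 = 4.771 dB: L₁ = 89 − 4.771.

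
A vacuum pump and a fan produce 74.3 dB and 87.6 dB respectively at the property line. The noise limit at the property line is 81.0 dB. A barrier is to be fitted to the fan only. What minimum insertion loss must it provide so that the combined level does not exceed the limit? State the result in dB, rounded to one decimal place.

7.6 dB

The untreated sources together contribute 10^(74.3/10) = 2.692e+07, i.e. 74.30 dB.
The limit corresponds to 10^(81.0/10) = 1.259e+08; subtracting the fixed part leaves 9.898e+07 for the fan, i.e. 79.96 dB.
So the fan must be reduced from 87.6 to 79.96 dB: IL = 7.64 dB.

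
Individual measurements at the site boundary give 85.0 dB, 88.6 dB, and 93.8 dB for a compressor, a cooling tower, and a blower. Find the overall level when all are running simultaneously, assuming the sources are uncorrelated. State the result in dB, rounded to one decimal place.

For uncorrelated sources the intensities add, so convert each level to linear form, sum, and take 10·log₁₀ of the total.
Σ 10^(L/10) = 10^(85.0/10) + 10^(88.6/10) + 10^(93.8/10) = 3.439e+09.
L_total = 10·log₁₀(3.439e+09) = 95.36 dB.

95.4 dB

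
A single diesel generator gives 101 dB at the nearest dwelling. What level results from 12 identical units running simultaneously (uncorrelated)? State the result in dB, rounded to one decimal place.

L_total = L₁ + 10·log₁₀ N for N identical incoherent sources.
L_total = 101 + 10·log₁₀(12) = 101 + 10.792 = 111.79 dB.

111.8 dB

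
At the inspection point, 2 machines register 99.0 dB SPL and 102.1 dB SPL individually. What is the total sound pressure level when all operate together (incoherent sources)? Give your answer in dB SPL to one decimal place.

Incoherent sources combine by intensity addition: L_total = 10·log₁₀(Σ 10^(L_i/10)).
Σ 10^(L/10) = 10^(99.0/10) + 10^(102.1/10) = 2.416e+10.
L_total = 10·log₁₀(2.416e+10) = 103.83 dB SPL.

103.8 dB SPL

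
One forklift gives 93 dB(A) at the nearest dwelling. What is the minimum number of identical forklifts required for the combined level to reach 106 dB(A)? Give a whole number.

20

Need L₁ + 10·log₁₀ N ≥ 106, i.e. log₁₀ N ≥ 1.30.
N ≥ 10^(13.0/10) = 19.953, so N = 20.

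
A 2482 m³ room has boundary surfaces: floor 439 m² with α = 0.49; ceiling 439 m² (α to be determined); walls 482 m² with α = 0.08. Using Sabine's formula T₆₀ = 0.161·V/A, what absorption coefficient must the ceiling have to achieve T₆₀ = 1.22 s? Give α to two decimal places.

0.17

A = 0.161·V/T₆₀ = 0.161·2482/1.22 = 327.54 m² sabins.
Absorption from the other surfaces = 439·0.49 + 482·0.08 = 253.67 m², so the ceiling must supply 73.87 m² over 439 m².
α = 73.87/439 = 0.168.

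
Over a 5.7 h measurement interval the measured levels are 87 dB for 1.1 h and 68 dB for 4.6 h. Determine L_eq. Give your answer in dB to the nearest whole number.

L_eq = 10·log₁₀[(1/T)·Σ tᵢ·10^(Lᵢ/10)] with T = 5.7 h.
Σ tᵢ·10^(Lᵢ/10) = 1.1·10^(87/10) + 4.6·10^(68/10) = 5.803e+08.
L_eq = 10·log₁₀(5.803e+08/5.7) = 80.08 dB.

80 dB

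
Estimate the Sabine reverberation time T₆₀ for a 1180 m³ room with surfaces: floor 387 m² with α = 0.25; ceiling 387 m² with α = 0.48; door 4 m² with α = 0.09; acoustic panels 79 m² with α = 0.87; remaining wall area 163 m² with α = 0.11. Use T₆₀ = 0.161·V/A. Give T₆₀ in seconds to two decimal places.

0.51 s

Summing Sᵢαᵢ: 387·0.25 + 387·0.48 + 4·0.09 + 79·0.87 + 163·0.11 = 369.53 m².
T₆₀ = 0.161·V/A = 0.161·1180/369.53 = 0.514 s.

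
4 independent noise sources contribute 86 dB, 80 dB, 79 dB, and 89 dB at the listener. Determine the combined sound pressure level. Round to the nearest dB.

For uncorrelated sources the intensities add, so convert each level to linear form, sum, and take 10·log₁₀ of the total.
Σ 10^(L/10) = 10^(86/10) + 10^(80/10) + 10^(79/10) + 10^(89/10) = 1.372e+09.
L_total = 10·log₁₀(1.372e+09) = 91.37 dB.

91 dB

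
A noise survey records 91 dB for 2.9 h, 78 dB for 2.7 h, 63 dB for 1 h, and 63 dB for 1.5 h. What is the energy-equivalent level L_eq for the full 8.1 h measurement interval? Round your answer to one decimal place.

86.7 dB

L_eq = 10·log₁₀[(1/T)·Σ tᵢ·10^(Lᵢ/10)] with T = 8.1 h.
Σ tᵢ·10^(Lᵢ/10) = 2.9·10^(91/10) + 2.7·10^(78/10) + 1·10^(63/10) + 1.5·10^(63/10) = 3.826e+09.
L_eq = 10·log₁₀(3.826e+09/8.1) = 86.74 dB.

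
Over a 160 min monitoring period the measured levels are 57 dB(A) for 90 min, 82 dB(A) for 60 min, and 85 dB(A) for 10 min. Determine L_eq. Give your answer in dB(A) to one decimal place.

79.0 dB(A)

The energy average is taken in the linear domain: L_eq = 10·log₁₀[(Σ tᵢ·10^(Lᵢ/10))/T], T = 160 min.
Σ tᵢ·10^(Lᵢ/10) = 90·10^(57/10) + 60·10^(82/10) + 10·10^(85/10) = 1.272e+10.
L_eq = 10·log₁₀(1.272e+10/160) = 79.00 dB(A).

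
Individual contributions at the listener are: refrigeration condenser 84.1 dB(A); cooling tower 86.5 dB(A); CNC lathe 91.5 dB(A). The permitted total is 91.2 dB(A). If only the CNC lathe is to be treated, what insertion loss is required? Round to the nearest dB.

4 dB

Everything except the CNC lathe sums to 10^(84.1/10) + 10^(86.5/10) = 7.037e+08 in linear terms, 88.47 dB(A).
The limit corresponds to 10^(91.2/10) = 1.318e+09; subtracting the fixed part leaves 6.145e+08 for the CNC lathe, i.e. 87.89 dB(A).
So the CNC lathe must be reduced from 91.5 to 87.89 dB(A): IL = 3.61 dB.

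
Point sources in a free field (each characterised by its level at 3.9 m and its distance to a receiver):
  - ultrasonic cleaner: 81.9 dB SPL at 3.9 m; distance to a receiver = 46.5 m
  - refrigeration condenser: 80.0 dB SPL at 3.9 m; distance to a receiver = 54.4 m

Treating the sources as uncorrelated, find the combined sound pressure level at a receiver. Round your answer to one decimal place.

Apply inverse-square spreading to bring every level to the receiver, then sum 10^(L/10).
ultrasonic cleaner: 81.9 − 20·log₁₀(46.5/3.9) = 81.9 − 21.53 = 60.37 dB SPL.
refrigeration condenser: 80.0 − 20·log₁₀(54.4/3.9) = 80.0 − 22.89 = 57.11 dB SPL.
Σ 10^(L/10) = 1.603e+06 → L_total = 10·log₁₀(1.603e+06) = 62.05 dB SPL.

62.1 dB SPL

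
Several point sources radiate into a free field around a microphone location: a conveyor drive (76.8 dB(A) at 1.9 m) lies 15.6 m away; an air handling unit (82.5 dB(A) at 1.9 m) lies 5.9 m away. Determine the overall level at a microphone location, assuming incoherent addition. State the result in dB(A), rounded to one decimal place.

72.8 dB(A)

First find each source's level at the receiver (point-source: −20·log₁₀(r/r_ref)), then combine on an intensity basis.
conveyor drive: 76.8 − 20·log₁₀(15.6/1.9) = 76.8 − 18.29 = 58.51 dB(A).
air handling unit: 82.5 − 20·log₁₀(5.9/1.9) = 82.5 − 9.84 = 72.66 dB(A).
Σ 10^(L/10) = 1.915e+07 → L_total = 10·log₁₀(1.915e+07) = 72.82 dB(A).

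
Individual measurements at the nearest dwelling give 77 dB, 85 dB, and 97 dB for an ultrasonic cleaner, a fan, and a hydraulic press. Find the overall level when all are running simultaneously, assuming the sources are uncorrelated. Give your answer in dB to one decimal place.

Incoherent sources combine by intensity addition: L_total = 10·log₁₀(Σ 10^(L_i/10)).
Σ 10^(L/10) = 10^(77/10) + 10^(85/10) + 10^(97/10) = 5.378e+09.
L_total = 10·log₁₀(5.378e+09) = 97.31 dB.

97.3 dB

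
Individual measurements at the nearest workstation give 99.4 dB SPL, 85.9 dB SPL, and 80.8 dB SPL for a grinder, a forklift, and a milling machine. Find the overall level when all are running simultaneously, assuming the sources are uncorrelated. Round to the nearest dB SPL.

Incoherent sources combine by intensity addition: L_total = 10·log₁₀(Σ 10^(L_i/10)).
Σ 10^(L/10) = 10^(99.4/10) + 10^(85.9/10) + 10^(80.8/10) = 9.219e+09.
L_total = 10·log₁₀(9.219e+09) = 99.65 dB SPL.

100 dB SPL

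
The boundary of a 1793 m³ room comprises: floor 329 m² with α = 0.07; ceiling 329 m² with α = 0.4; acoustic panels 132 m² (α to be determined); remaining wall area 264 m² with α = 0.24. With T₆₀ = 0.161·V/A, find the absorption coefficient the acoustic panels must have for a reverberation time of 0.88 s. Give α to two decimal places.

0.83

Required total absorption A = 0.161·1793/0.88 = 328.04 m².
Absorption from the other surfaces = 329·0.07 + 329·0.4 + 264·0.24 = 217.99 m², so the acoustic panels must supply 110.05 m² over 132 m².
α = 110.05/132 = 0.834.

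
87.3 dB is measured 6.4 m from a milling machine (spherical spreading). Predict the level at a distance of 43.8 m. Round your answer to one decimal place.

Point-source attenuation: ΔL = 20·log₁₀(r₂/r₁) = 20·log₁₀(43.8/6.4) = 16.706 dB.
L₂ = 87.3 − 20·log₁₀(43.8/6.4) = 87.3 − 16.706 = 70.59 dB.

70.6 dB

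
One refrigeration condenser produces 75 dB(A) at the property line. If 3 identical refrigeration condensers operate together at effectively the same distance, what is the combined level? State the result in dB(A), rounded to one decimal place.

L_total = L₁ + 10·log₁₀ N for N identical incoherent sources.
L_total = 75 + 10·log₁₀(3) = 75 + 4.771 = 79.77 dB(A).

79.8 dB(A)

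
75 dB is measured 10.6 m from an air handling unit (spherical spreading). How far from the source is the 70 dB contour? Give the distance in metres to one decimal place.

Point-source spreading drops the level by 20·log₁₀(r₂/r₁); inverting, r₂/r₁ = 10^(ΔL/20).
r₂ = 10.6·10^((75−70)/20) = 10.6·10^(5.0/20) = 18.85 m.

18.8 m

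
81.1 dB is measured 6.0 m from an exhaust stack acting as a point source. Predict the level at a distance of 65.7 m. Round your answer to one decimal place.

60.3 dB

Point-source attenuation: ΔL = 20·log₁₀(r₂/r₁) = 20·log₁₀(65.7/6.0) = 20.788 dB.
L₂ = 81.1 − 20·log₁₀(65.7/6.0) = 81.1 − 20.788 = 60.31 dB.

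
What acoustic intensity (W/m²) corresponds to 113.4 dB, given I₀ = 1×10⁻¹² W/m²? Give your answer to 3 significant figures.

I = I₀·10^(L/10) = 10⁻¹² × 10^(113.4/10) = 10^(-0.660).

0.219 W/m²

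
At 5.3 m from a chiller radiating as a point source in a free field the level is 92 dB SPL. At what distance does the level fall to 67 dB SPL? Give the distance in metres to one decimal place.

For a point source L₁ − L₂ = 20·log₁₀(r₂/r₁), so r₂ = r₁·10^((L₁−L₂)/20).
r₂ = 5.3·10^((92−67)/20) = 5.3·10^(25.0/20) = 94.25 m.

94.2 m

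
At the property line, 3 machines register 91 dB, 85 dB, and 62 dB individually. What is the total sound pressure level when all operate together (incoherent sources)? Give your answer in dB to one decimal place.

92.0 dB

For uncorrelated sources the intensities add, so convert each level to linear form, sum, and take 10·log₁₀ of the total.
Σ 10^(L/10) = 10^(91/10) + 10^(85/10) + 10^(62/10) = 1.577e+09.
L_total = 10·log₁₀(1.577e+09) = 91.98 dB.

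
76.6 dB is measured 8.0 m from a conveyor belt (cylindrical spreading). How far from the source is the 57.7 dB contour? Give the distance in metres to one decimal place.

621.0 m

Line-source spreading drops the level by 10·log₁₀(r₂/r₁); inverting, r₂/r₁ = 10^(ΔL/10).
r₂ = 8.0·10^((76.6−57.7)/10) = 8.0·10^(18.9/10) = 621.00 m.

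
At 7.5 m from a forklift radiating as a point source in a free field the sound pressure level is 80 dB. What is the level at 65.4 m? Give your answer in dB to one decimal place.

61.2 dB

Point-source attenuation: ΔL = 20·log₁₀(r₂/r₁) = 20·log₁₀(65.4/7.5) = 18.810 dB.
L₂ = 80 − 20·log₁₀(65.4/7.5) = 80 − 18.810 = 61.19 dB.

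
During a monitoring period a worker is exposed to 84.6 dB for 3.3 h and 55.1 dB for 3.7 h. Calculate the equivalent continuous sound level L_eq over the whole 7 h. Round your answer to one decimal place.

81.3 dB

The energy average is taken in the linear domain: L_eq = 10·log₁₀[(Σ tᵢ·10^(Lᵢ/10))/T], T = 7 h.
Σ tᵢ·10^(Lᵢ/10) = 3.3·10^(84.6/10) + 3.7·10^(55.1/10) = 9.529e+08.
L_eq = 10·log₁₀(9.529e+08/7) = 81.34 dB.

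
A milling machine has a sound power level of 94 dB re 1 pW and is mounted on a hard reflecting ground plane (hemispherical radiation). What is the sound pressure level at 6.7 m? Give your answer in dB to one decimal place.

L_p = L_w − 10·log₁₀(2π·r²) with r = 6.7 m.
2π·r² = 282.1 m², 10·log₁₀ of that is 24.503 dB.
L_p = 94 − 24.503 = 69.50 dB.

69.5 dB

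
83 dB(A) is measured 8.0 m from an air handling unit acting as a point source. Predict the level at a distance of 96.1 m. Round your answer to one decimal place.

61.4 dB(A)

Point-source attenuation: ΔL = 20·log₁₀(r₂/r₁) = 20·log₁₀(96.1/8.0) = 21.593 dB.
L₂ = 83 − 20·log₁₀(96.1/8.0) = 83 − 21.593 = 61.41 dB(A).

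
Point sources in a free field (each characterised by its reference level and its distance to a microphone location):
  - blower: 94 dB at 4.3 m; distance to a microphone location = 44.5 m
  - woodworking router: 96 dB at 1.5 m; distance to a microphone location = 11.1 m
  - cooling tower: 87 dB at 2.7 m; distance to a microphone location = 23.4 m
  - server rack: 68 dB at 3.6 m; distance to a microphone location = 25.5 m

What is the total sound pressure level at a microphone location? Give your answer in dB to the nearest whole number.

Propagate each source to the receiver with L = L_ref − 20·log₁₀(r/r_ref), then add intensities.
blower: 94 − 20·log₁₀(44.5/4.3) = 94 − 20.30 = 73.70 dB.
woodworking router: 96 − 20·log₁₀(11.1/1.5) = 96 − 17.38 = 78.62 dB.
cooling tower: 87 − 20·log₁₀(23.4/2.7) = 87 − 18.76 = 68.24 dB.
server rack: 68 − 20·log₁₀(25.5/3.6) = 68 − 17.00 = 51.00 dB.
Σ 10^(L/10) = 1.030e+08 → L_total = 10·log₁₀(1.030e+08) = 80.13 dB.

80 dB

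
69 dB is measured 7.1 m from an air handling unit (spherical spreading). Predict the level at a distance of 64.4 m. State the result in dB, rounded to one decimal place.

Point-source attenuation: ΔL = 20·log₁₀(r₂/r₁) = 20·log₁₀(64.4/7.1) = 19.153 dB.
L₂ = 69 − 20·log₁₀(64.4/7.1) = 69 − 19.153 = 49.85 dB.

49.8 dB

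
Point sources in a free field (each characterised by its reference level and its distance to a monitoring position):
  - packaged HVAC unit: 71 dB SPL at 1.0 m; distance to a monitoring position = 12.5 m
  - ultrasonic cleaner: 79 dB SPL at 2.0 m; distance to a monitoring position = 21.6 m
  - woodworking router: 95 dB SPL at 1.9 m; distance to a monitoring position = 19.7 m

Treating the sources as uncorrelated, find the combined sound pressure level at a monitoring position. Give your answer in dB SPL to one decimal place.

First find each source's level at the receiver (point-source: −20·log₁₀(r/r_ref)), then combine on an intensity basis.
packaged HVAC unit: 71 − 20·log₁₀(12.5/1.0) = 71 − 21.94 = 49.06 dB SPL.
ultrasonic cleaner: 79 − 20·log₁₀(21.6/2.0) = 79 − 20.67 = 58.33 dB SPL.
woodworking router: 95 − 20·log₁₀(19.7/1.9) = 95 − 20.31 = 74.69 dB SPL.
Σ 10^(L/10) = 3.018e+07 → L_total = 10·log₁₀(3.018e+07) = 74.80 dB SPL.

74.8 dB SPL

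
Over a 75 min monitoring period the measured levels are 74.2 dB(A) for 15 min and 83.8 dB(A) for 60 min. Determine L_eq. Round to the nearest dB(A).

Weight each interval's intensity by its duration and average over T = 75 min:
Σ tᵢ·10^(Lᵢ/10) = 15·10^(74.2/10) + 60·10^(83.8/10) = 1.479e+10.
L_eq = 10·log₁₀(1.479e+10/75) = 82.95 dB(A).

83 dB(A)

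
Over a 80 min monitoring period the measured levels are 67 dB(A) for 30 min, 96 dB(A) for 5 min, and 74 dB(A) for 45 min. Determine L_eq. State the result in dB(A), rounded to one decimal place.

The energy average is taken in the linear domain: L_eq = 10·log₁₀[(Σ tᵢ·10^(Lᵢ/10))/T], T = 80 min.
Σ tᵢ·10^(Lᵢ/10) = 30·10^(67/10) + 5·10^(96/10) + 45·10^(74/10) = 2.119e+10.
L_eq = 10·log₁₀(2.119e+10/80) = 84.23 dB(A).

84.2 dB(A)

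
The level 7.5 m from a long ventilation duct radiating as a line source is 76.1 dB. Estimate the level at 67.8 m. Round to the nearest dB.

67 dB

For a line source, L₂ = L₁ − 10·log₁₀(r₂/r₁).
L₂ = 76.1 − 10·log₁₀(67.8/7.5) = 76.1 − 9.562 = 66.54 dB.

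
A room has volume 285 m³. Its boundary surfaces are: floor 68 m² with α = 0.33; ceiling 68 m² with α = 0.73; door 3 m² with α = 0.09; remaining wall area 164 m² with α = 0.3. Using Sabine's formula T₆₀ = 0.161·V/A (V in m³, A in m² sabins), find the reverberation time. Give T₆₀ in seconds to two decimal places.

0.38 s

Total absorption A = 68·0.33 + 68·0.73 + 3·0.09 + 164·0.3 = 121.55 m² sabins.
T₆₀ = 0.161·V/A = 0.161·285/121.55 = 0.377 s.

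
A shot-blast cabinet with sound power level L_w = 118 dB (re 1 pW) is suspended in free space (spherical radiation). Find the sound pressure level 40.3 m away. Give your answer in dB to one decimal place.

74.9 dB

L_p = L_w − 10·log₁₀(4π·r²) with r = 40.3 m.
4π·r² = 2.041e+04 m², 10·log₁₀ of that is 43.098 dB.
L_p = 118 − 43.098 = 74.90 dB.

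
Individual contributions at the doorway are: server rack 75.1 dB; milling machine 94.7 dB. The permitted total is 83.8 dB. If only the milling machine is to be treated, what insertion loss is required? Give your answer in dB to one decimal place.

11.5 dB

Everything except the milling machine sums to 10^(75.1/10) = 3.236e+07 in linear terms, 75.10 dB.
To meet 83.8 dB overall, the treated milling machine may contribute at most 10^(83.8/10) − 3.236e+07 = 2.075e+08, i.e. 83.17 dB.
So the milling machine must be reduced from 94.7 to 83.17 dB: IL = 11.53 dB.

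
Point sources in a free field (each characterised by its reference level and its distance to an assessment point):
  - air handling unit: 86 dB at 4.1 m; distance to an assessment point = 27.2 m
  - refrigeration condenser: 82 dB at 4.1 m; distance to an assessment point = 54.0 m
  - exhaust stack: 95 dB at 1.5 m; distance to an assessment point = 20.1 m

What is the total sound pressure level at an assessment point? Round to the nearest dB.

First find each source's level at the receiver (point-source: −20·log₁₀(r/r_ref)), then combine on an intensity basis.
air handling unit: 86 − 20·log₁₀(27.2/4.1) = 86 − 16.44 = 69.56 dB.
refrigeration condenser: 82 − 20·log₁₀(54.0/4.1) = 82 − 22.39 = 59.61 dB.
exhaust stack: 95 − 20·log₁₀(20.1/1.5) = 95 − 22.54 = 72.46 dB.
Σ 10^(L/10) = 2.757e+07 → L_total = 10·log₁₀(2.757e+07) = 74.40 dB.

74 dB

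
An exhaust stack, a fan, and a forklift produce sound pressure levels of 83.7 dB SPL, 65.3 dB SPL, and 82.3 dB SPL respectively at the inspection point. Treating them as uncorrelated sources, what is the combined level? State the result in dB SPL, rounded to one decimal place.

For uncorrelated sources the intensities add, so convert each level to linear form, sum, and take 10·log₁₀ of the total.
Σ 10^(L/10) = 10^(83.7/10) + 10^(65.3/10) + 10^(82.3/10) = 4.076e+08.
L_total = 10·log₁₀(4.076e+08) = 86.10 dB SPL.

86.1 dB SPL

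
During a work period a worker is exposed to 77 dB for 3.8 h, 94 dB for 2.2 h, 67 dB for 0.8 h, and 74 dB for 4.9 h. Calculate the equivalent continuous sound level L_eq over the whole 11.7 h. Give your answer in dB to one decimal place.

87.0 dB

L_eq = 10·log₁₀[(1/T)·Σ tᵢ·10^(Lᵢ/10)] with T = 11.7 h.
Σ tᵢ·10^(Lᵢ/10) = 3.8·10^(77/10) + 2.2·10^(94/10) + 0.8·10^(67/10) + 4.9·10^(74/10) = 5.844e+09.
L_eq = 10·log₁₀(5.844e+09/11.7) = 86.99 dB.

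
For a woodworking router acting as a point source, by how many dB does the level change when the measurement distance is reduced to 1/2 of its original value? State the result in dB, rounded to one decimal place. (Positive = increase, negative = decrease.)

+6.0 dB

A point source loses 6 dB per doubling of distance; generally ΔL = −20·log₁₀(r₂/r₁).
ΔL = −20·log₁₀(0.5) = +6.02 dB.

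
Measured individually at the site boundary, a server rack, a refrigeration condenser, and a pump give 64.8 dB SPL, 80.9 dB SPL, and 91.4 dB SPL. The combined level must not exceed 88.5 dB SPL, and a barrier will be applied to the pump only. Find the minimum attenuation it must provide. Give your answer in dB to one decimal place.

3.8 dB

Fixed contribution from the other sources: Σ 10^(L/10) = 10^(64.8/10) + 10^(80.9/10) = 1.260e+08 (81.01 dB SPL).
The limit corresponds to 10^(88.5/10) = 7.079e+08; subtracting the fixed part leaves 5.819e+08 for the pump, i.e. 87.65 dB SPL.
Required insertion loss = 91.4 − 87.65 = 3.75 dB.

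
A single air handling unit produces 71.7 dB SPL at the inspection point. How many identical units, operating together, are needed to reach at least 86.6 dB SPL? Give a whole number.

31

Need L₁ + 10·log₁₀ N ≥ 86.6, i.e. log₁₀ N ≥ 1.49.
N ≥ 10^(14.9/10) = 30.903, so N = 31.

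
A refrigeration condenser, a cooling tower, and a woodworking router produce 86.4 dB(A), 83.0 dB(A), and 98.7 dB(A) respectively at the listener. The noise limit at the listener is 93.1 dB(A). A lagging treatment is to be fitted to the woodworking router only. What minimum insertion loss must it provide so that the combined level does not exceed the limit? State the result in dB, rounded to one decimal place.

7.2 dB

Fixed contribution from the other sources: Σ 10^(L/10) = 10^(86.4/10) + 10^(83.0/10) = 6.360e+08 (88.03 dB(A)).
The limit corresponds to 10^(93.1/10) = 2.042e+09; subtracting the fixed part leaves 1.406e+09 for the woodworking router, i.e. 91.48 dB(A).
So the woodworking router must be reduced from 98.7 to 91.48 dB(A): IL = 7.22 dB.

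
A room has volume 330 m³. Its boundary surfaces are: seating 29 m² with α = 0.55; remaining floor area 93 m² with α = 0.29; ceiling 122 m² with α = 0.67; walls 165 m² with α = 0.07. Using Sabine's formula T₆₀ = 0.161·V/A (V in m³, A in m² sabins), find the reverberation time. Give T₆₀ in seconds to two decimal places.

Total absorption A = 29·0.55 + 93·0.29 + 122·0.67 + 165·0.07 = 136.21 m² sabins.
T₆₀ = 0.161 × 330 / 136.21 = 0.390 s.

0.39 s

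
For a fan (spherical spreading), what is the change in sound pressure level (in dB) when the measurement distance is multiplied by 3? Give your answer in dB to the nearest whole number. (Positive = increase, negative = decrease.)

-10 dB

A point source loses 6 dB per doubling of distance; generally ΔL = −20·log₁₀(r₂/r₁).
ΔL = −20·log₁₀(3) = -9.54 dB.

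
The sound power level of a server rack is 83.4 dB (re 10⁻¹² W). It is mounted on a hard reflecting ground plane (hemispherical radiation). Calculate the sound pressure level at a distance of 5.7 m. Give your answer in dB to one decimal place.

60.3 dB

L_p = L_w − 10·log₁₀(2π·r²) with r = 5.7 m.
2π·r² = 204.1 m², 10·log₁₀ of that is 23.099 dB.
L_p = 83.4 − 23.099 = 60.30 dB.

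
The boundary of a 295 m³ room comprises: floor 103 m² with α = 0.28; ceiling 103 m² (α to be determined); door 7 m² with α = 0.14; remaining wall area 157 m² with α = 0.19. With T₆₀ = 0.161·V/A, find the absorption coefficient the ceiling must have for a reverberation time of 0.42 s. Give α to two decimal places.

From T₆₀ = 0.161·V/A, the target T₆₀ = 0.42 s needs A = 0.161·295/0.42 = 113.08 m².
Absorption from the other surfaces = 103·0.28 + 7·0.14 + 157·0.19 = 59.65 m², so the ceiling must supply 53.43 m² over 103 m².
α = 53.43/103 = 0.519.

0.52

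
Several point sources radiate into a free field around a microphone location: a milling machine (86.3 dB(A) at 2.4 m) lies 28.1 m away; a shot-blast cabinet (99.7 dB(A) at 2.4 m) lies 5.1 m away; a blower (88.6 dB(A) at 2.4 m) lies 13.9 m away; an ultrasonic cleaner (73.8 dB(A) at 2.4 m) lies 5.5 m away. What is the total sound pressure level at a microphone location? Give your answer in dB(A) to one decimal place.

First find each source's level at the receiver (point-source: −20·log₁₀(r/r_ref)), then combine on an intensity basis.
milling machine: 86.3 − 20·log₁₀(28.1/2.4) = 86.3 − 21.37 = 64.93 dB(A).
shot-blast cabinet: 99.7 − 20·log₁₀(5.1/2.4) = 99.7 − 6.55 = 93.15 dB(A).
blower: 88.6 − 20·log₁₀(13.9/2.4) = 88.6 − 15.26 = 73.34 dB(A).
ultrasonic cleaner: 73.8 − 20·log₁₀(5.5/2.4) = 73.8 − 7.20 = 66.60 dB(A).
Σ 10^(L/10) = 2.096e+09 → L_total = 10·log₁₀(2.096e+09) = 93.21 dB(A).

93.2 dB(A)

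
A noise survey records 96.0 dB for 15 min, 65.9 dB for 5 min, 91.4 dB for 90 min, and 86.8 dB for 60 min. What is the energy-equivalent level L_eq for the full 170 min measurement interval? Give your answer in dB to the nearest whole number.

91 dB

L_eq = 10·log₁₀[(1/T)·Σ tᵢ·10^(Lᵢ/10)] with T = 170 min.
Σ tᵢ·10^(Lᵢ/10) = 15·10^(96.0/10) + 5·10^(65.9/10) + 90·10^(91.4/10) + 60·10^(86.8/10) = 2.127e+11.
L_eq = 10·log₁₀(2.127e+11/170) = 90.97 dB.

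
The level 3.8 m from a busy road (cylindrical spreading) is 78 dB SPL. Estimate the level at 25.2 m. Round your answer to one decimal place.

For a line source, L₂ = L₁ − 10·log₁₀(r₂/r₁).
L₂ = 78 − 10·log₁₀(25.2/3.8) = 78 − 8.216 = 69.78 dB SPL.

69.8 dB SPL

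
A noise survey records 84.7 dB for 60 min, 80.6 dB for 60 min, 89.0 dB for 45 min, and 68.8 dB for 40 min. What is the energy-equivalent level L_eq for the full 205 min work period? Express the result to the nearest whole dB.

The energy average is taken in the linear domain: L_eq = 10·log₁₀[(Σ tᵢ·10^(Lᵢ/10))/T], T = 205 min.
Σ tᵢ·10^(Lᵢ/10) = 60·10^(84.7/10) + 60·10^(80.6/10) + 45·10^(89.0/10) + 40·10^(68.8/10) = 6.064e+10.
L_eq = 10·log₁₀(6.064e+10/205) = 84.71 dB.

85 dB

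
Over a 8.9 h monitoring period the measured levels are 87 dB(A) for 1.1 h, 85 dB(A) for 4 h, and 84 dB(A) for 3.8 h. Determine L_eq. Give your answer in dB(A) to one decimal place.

84.9 dB(A)

L_eq = 10·log₁₀[(1/T)·Σ tᵢ·10^(Lᵢ/10)] with T = 8.9 h.
Σ tᵢ·10^(Lᵢ/10) = 1.1·10^(87/10) + 4·10^(85/10) + 3.8·10^(84/10) = 2.771e+09.
L_eq = 10·log₁₀(2.771e+09/8.9) = 84.93 dB(A).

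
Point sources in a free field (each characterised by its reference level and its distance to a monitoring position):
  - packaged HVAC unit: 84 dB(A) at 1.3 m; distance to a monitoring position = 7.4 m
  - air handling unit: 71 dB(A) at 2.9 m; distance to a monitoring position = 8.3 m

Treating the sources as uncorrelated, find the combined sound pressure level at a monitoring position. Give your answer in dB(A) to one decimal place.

69.7 dB(A)

First find each source's level at the receiver (point-source: −20·log₁₀(r/r_ref)), then combine on an intensity basis.
packaged HVAC unit: 84 − 20·log₁₀(7.4/1.3) = 84 − 15.11 = 68.89 dB(A).
air handling unit: 71 − 20·log₁₀(8.3/2.9) = 71 − 9.13 = 61.87 dB(A).
Σ 10^(L/10) = 9.289e+06 → L_total = 10·log₁₀(9.289e+06) = 69.68 dB(A).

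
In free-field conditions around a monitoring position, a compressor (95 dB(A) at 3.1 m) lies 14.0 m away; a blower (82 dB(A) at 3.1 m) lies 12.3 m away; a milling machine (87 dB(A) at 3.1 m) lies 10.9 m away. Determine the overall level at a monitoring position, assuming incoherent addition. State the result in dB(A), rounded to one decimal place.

83.1 dB(A)

Propagate each source to the receiver with L = L_ref − 20·log₁₀(r/r_ref), then add intensities.
compressor: 95 − 20·log₁₀(14.0/3.1) = 95 − 13.10 = 81.90 dB(A).
blower: 82 − 20·log₁₀(12.3/3.1) = 82 − 11.97 = 70.03 dB(A).
milling machine: 87 − 20·log₁₀(10.9/3.1) = 87 − 10.92 = 76.08 dB(A).
Σ 10^(L/10) = 2.057e+08 → L_total = 10·log₁₀(2.057e+08) = 83.13 dB(A).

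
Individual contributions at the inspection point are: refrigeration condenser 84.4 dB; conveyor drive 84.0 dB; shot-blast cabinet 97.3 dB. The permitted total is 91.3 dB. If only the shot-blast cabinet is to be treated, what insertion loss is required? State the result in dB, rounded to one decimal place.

Everything except the shot-blast cabinet sums to 10^(84.4/10) + 10^(84.0/10) = 5.266e+08 in linear terms, 87.21 dB.
To meet 91.3 dB overall, the treated shot-blast cabinet may contribute at most 10^(91.3/10) − 5.266e+08 = 8.224e+08, i.e. 89.15 dB.
So the shot-blast cabinet must be reduced from 97.3 to 89.15 dB: IL = 8.15 dB.

8.1 dB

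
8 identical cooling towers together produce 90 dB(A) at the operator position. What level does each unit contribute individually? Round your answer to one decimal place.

For N identical incoherent sources L_total = L₁ + 10·log₁₀ N, so L₁ = 90 − 10·log₁₀(8) = 90 − 9.031.

81.0 dB(A)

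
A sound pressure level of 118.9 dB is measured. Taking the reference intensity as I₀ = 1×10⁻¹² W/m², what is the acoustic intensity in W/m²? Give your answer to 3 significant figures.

I = I₀·10^(L/10) = 10⁻¹² × 10^(118.9/10) = 10^(-0.110).

0.776 W/m²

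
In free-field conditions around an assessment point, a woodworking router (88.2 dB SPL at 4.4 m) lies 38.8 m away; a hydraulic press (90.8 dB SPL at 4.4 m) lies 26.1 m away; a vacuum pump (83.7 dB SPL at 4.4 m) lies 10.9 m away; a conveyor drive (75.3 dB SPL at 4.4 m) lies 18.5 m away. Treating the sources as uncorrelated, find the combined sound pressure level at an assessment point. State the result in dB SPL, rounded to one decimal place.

First find each source's level at the receiver (point-source: −20·log₁₀(r/r_ref)), then combine on an intensity basis.
woodworking router: 88.2 − 20·log₁₀(38.8/4.4) = 88.2 − 18.91 = 69.29 dB SPL.
hydraulic press: 90.8 − 20·log₁₀(26.1/4.4) = 90.8 − 15.46 = 75.34 dB SPL.
vacuum pump: 83.7 − 20·log₁₀(10.9/4.4) = 83.7 − 7.88 = 75.82 dB SPL.
conveyor drive: 75.3 − 20·log₁₀(18.5/4.4) = 75.3 − 12.47 = 62.83 dB SPL.
Σ 10^(L/10) = 8.278e+07 → L_total = 10·log₁₀(8.278e+07) = 79.18 dB SPL.

79.2 dB SPL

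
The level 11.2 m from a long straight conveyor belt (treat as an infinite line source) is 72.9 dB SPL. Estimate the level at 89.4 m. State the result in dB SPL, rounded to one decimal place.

63.9 dB SPL

Line-source attenuation: ΔL = 10·log₁₀(r₂/r₁) = 10·log₁₀(89.4/11.2) = 9.021 dB.
L₂ = 72.9 − 10·log₁₀(89.4/11.2) = 72.9 − 9.021 = 63.88 dB SPL.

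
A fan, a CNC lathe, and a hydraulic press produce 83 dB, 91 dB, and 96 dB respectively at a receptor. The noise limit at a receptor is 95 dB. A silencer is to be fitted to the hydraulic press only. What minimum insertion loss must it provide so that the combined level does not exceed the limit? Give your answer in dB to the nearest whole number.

4 dB

Everything except the hydraulic press sums to 10^(83/10) + 10^(91/10) = 1.458e+09 in linear terms, 91.64 dB.
The limit corresponds to 10^(95/10) = 3.162e+09; subtracting the fixed part leaves 1.704e+09 for the hydraulic press, i.e. 92.31 dB.
So the hydraulic press must be reduced from 96 to 92.31 dB: IL = 3.69 dB.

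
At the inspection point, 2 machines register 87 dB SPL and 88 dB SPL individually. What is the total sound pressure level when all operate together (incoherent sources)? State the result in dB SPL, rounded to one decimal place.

Incoherent sources combine by intensity addition: L_total = 10·log₁₀(Σ 10^(L_i/10)).
Σ 10^(L/10) = 10^(87/10) + 10^(88/10) = 1.132e+09.
L_total = 10·log₁₀(1.132e+09) = 90.54 dB SPL.

90.5 dB SPL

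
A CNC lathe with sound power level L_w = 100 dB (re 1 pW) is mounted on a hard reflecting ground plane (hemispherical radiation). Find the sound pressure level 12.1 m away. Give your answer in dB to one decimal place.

Free-field hemispherical radiation: L_p = L_w − 10·log₁₀(2π·r²), r = 12.1 m.
2π·r² = 919.9 m², 10·log₁₀ of that is 29.638 dB.
L_p = 100 − 29.638 = 70.36 dB.

70.4 dB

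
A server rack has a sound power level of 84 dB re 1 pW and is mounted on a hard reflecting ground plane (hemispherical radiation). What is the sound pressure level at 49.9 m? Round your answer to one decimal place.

42.1 dB

Free-field hemispherical radiation: L_p = L_w − 10·log₁₀(2π·r²), r = 49.9 m.
2π·r² = 1.565e+04 m², 10·log₁₀ of that is 41.944 dB.
L_p = 84 − 41.944 = 42.06 dB.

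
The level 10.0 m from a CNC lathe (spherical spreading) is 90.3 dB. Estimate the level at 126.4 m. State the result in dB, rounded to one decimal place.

Spherical spreading from a point source gives a 20·log₁₀(r₂/r₁) drop.
L₂ = 90.3 − 20·log₁₀(126.4/10.0) = 90.3 − 22.035 = 68.27 dB.

68.3 dB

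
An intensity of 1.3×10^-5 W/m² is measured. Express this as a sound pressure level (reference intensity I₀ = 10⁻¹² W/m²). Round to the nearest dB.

L = 10·log₁₀(I/I₀) = 10·log₁₀(1.3×10^-5/10⁻¹²) = 10·log₁₀(1.3×10^7).
L = 10·(0.1139 + 7) = 71.14 dB.

71 dB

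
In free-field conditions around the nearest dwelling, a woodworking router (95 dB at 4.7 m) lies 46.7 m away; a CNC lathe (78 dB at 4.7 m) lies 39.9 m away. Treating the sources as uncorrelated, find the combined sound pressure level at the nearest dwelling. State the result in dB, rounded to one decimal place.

75.2 dB

Propagate each source to the receiver with L = L_ref − 20·log₁₀(r/r_ref), then add intensities.
woodworking router: 95 − 20·log₁₀(46.7/4.7) = 95 − 19.94 = 75.06 dB.
CNC lathe: 78 − 20·log₁₀(39.9/4.7) = 78 − 18.58 = 59.42 dB.
Σ 10^(L/10) = 3.291e+07 → L_total = 10·log₁₀(3.291e+07) = 75.17 dB.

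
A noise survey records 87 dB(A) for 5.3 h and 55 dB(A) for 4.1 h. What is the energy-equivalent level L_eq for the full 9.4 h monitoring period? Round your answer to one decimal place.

84.5 dB(A)

The energy average is taken in the linear domain: L_eq = 10·log₁₀[(Σ tᵢ·10^(Lᵢ/10))/T], T = 9.4 h.
Σ tᵢ·10^(Lᵢ/10) = 5.3·10^(87/10) + 4.1·10^(55/10) = 2.658e+09.
L_eq = 10·log₁₀(2.658e+09/9.4) = 84.51 dB(A).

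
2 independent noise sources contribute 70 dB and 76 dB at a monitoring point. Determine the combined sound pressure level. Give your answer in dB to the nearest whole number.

77 dB

Incoherent sources combine by intensity addition: L_total = 10·log₁₀(Σ 10^(L_i/10)).
Σ 10^(L/10) = 10^(70/10) + 10^(76/10) = 4.981e+07.
L_total = 10·log₁₀(4.981e+07) = 76.97 dB.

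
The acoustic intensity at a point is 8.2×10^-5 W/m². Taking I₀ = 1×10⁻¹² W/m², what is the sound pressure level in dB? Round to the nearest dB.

I/I₀ = 8.2×10^-5/10⁻¹² = 8.2×10^7, and L = 10·log₁₀(I/I₀).
L = 10·(0.9138 + 7) = 79.14 dB.

79 dB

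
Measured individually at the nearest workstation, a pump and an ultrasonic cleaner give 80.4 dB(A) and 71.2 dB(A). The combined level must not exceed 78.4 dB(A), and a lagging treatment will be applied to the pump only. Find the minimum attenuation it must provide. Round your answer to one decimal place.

2.9 dB

Fixed contribution from the other source: Σ 10^(L/10) = 10^(71.2/10) = 1.318e+07 (71.20 dB(A)).
The limit corresponds to 10^(78.4/10) = 6.918e+07; subtracting the fixed part leaves 5.600e+07 for the pump, i.e. 77.48 dB(A).
So the pump must be reduced from 80.4 to 77.48 dB(A): IL = 2.92 dB.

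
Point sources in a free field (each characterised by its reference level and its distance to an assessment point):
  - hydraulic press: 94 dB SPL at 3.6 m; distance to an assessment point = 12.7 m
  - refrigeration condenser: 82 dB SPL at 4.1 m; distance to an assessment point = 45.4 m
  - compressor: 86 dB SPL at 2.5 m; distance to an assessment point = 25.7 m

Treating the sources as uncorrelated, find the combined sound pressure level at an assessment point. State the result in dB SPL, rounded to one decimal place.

83.2 dB SPL

Apply inverse-square spreading to bring every level to the receiver, then sum 10^(L/10).
hydraulic press: 94 − 20·log₁₀(12.7/3.6) = 94 − 10.95 = 83.05 dB SPL.
refrigeration condenser: 82 − 20·log₁₀(45.4/4.1) = 82 − 20.89 = 61.11 dB SPL.
compressor: 86 − 20·log₁₀(25.7/2.5) = 86 − 20.24 = 65.76 dB SPL.
Σ 10^(L/10) = 2.069e+08 → L_total = 10·log₁₀(2.069e+08) = 83.16 dB SPL.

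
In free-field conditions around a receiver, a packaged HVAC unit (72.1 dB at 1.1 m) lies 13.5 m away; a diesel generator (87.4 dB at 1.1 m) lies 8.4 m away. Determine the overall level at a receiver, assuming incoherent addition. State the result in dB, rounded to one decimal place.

Apply inverse-square spreading to bring every level to the receiver, then sum 10^(L/10).
packaged HVAC unit: 72.1 − 20·log₁₀(13.5/1.1) = 72.1 − 21.78 = 50.32 dB.
diesel generator: 87.4 − 20·log₁₀(8.4/1.1) = 87.4 − 17.66 = 69.74 dB.
Σ 10^(L/10) = 9.531e+06 → L_total = 10·log₁₀(9.531e+06) = 69.79 dB.

69.8 dB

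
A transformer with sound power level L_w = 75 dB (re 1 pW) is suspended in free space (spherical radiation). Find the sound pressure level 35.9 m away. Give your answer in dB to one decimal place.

32.9 dB

Free-field spherical radiation: L_p = L_w − 10·log₁₀(4π·r²), r = 35.9 m.
4π·r² = 1.62e+04 m², 10·log₁₀ of that is 42.094 dB.
L_p = 75 − 42.094 = 32.91 dB.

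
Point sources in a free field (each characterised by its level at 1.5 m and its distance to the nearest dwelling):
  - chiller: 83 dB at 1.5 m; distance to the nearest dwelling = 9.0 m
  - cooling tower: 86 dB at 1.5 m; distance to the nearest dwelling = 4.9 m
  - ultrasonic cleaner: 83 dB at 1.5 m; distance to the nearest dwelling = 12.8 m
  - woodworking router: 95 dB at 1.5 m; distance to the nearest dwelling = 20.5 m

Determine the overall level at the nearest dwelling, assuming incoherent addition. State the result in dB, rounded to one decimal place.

78.0 dB

Apply inverse-square spreading to bring every level to the receiver, then sum 10^(L/10).
chiller: 83 − 20·log₁₀(9.0/1.5) = 83 − 15.56 = 67.44 dB.
cooling tower: 86 − 20·log₁₀(4.9/1.5) = 86 − 10.28 = 75.72 dB.
ultrasonic cleaner: 83 − 20·log₁₀(12.8/1.5) = 83 − 18.62 = 64.38 dB.
woodworking router: 95 − 20·log₁₀(20.5/1.5) = 95 − 22.71 = 72.29 dB.
Σ 10^(L/10) = 6.252e+07 → L_total = 10·log₁₀(6.252e+07) = 77.96 dB.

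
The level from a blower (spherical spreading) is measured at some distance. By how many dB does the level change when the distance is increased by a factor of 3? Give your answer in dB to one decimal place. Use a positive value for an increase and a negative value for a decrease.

With spherical spreading the level changes by −20·log₁₀(r₂/r₁).
ΔL = −20·log₁₀(3) = -9.54 dB.

-9.5 dB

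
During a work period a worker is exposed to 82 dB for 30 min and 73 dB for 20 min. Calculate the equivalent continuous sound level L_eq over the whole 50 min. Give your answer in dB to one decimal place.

Weight each interval's intensity by its duration and average over T = 50 min:
Σ tᵢ·10^(Lᵢ/10) = 30·10^(82/10) + 20·10^(73/10) = 5.154e+09.
L_eq = 10·log₁₀(5.154e+09/50) = 80.13 dB.

80.1 dB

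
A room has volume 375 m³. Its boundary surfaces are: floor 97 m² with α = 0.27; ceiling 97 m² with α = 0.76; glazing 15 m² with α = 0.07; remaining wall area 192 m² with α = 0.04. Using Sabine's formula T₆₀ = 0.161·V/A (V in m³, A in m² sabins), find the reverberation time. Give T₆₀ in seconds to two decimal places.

Summing Sᵢαᵢ: 97·0.27 + 97·0.76 + 15·0.07 + 192·0.04 = 108.64 m².
T₆₀ = 0.161 × 375 / 108.64 = 0.556 s.

0.56 s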